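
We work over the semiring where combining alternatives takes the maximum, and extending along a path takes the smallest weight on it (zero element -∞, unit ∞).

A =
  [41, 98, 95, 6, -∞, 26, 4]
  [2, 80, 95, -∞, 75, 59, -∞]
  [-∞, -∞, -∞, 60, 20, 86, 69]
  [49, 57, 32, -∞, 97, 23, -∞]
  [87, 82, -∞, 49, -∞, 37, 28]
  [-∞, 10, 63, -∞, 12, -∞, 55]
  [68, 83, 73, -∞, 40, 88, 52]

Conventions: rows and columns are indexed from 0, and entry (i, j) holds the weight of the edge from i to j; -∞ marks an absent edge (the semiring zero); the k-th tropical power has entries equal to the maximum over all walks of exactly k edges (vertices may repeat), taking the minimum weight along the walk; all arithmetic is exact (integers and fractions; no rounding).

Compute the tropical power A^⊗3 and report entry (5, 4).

A^⊗2:
  [41, 80, 95, 60, 75, 86, 69]
  [75, 80, 80, 60, 75, 86, 69]
  [68, 69, 69, 20, 60, 69, 55]
  [87, 82, 57, 49, 57, 57, 32]
  [49, 87, 87, 6, 75, 59, 37]
  [55, 55, 55, 60, 40, 63, 63]
  [52, 80, 83, 60, 75, 73, 69]
A^⊗3:
  [75, 80, 80, 60, 75, 86, 69]
  [75, 80, 80, 60, 75, 80, 69]
  [60, 69, 69, 60, 69, 69, 69]
  [57, 87, 87, 57, 75, 59, 57]
  [75, 80, 87, 60, 75, 86, 69]
  [63, 63, 63, 55, 60, 63, 55]
  [75, 80, 80, 60, 75, 83, 69]
Key observation: the optimum is the walk 5->2->3->4, with weight 63 min 60 min 97 = 60.
Optimal value attained by: walk 5->2->3->4.
Answer: (A^⊗3)[5][4] = 60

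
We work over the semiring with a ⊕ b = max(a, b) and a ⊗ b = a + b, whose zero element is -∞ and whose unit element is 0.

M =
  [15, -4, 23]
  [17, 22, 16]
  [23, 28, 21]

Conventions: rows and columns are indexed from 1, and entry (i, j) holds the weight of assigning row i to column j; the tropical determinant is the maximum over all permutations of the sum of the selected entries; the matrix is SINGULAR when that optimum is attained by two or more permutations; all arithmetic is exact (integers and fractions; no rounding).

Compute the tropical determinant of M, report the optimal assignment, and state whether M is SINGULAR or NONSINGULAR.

σ = (1, 2, 3): 15 + 22 + 21 = 58
σ = (1, 3, 2): 15 + 16 + 28 = 59
σ = (2, 1, 3): (-4) + 17 + 21 = 34
σ = (2, 3, 1): (-4) + 16 + 23 = 35
σ = (3, 1, 2): 23 + 17 + 28 = 68
σ = (3, 2, 1): 23 + 22 + 23 = 68
Optimal value attained by: σ = (3, 1, 2).
Answer: det⊕(M) = 68; verdict: SINGULAR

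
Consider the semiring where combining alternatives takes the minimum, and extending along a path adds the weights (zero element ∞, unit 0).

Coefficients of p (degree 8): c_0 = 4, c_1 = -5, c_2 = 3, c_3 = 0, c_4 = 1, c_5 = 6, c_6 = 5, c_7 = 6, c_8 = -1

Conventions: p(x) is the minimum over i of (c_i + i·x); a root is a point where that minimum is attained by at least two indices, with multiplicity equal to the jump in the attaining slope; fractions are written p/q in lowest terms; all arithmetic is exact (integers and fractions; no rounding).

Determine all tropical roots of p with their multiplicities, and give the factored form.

hull edge (i=0, c=4) to (i=1, c=-5): slope -9, span 1
hull edge (i=1, c=-5) to (i=8, c=-1): slope 4/7, span 7
Factored form: p(x) = -1 ⊗ (x ⊕ (-4/7)) ⊗ (x ⊕ (-4/7)) ⊗ (x ⊕ (-4/7)) ⊗ (x ⊕ (-4/7)) ⊗ (x ⊕ (-4/7)) ⊗ (x ⊕ (-4/7)) ⊗ (x ⊕ (-4/7)) ⊗ (x ⊕ 9)
Answer: roots = -4/7 (mult 7), 9 (mult 1)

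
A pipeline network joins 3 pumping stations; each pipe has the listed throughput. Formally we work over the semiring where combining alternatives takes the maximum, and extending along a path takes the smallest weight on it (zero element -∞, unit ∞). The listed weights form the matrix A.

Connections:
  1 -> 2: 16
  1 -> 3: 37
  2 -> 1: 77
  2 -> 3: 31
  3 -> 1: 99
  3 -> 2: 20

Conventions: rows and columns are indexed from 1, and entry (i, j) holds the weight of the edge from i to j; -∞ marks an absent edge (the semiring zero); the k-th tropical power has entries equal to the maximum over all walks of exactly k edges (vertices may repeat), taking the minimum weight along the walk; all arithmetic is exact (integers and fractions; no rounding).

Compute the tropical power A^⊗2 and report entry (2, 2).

A^⊗2:
  [37, 20, 16]
  [31, 20, 37]
  [20, 16, 37]
Key observation: the optimum is the walk 2->3->2, with weight 31 min 20 = 20.
Optimal value attained by: walk 2->3->2.
Answer: (A^⊗2)[2][2] = 20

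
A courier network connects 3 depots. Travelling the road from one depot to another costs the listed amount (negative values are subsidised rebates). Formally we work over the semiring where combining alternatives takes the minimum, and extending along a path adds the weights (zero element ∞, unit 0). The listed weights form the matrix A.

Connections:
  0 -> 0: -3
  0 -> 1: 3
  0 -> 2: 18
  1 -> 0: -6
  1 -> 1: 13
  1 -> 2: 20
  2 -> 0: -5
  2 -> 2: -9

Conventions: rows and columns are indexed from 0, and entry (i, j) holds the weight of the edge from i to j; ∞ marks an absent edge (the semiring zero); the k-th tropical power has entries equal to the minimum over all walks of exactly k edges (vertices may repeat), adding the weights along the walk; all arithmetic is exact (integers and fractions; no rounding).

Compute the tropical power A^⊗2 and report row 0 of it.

A^⊗2:
  [-6, 0, 9]
  [-9, -3, 11]
  [-14, -2, -18]
Answer: row 0 of A^⊗2 = [-6, 0, 9]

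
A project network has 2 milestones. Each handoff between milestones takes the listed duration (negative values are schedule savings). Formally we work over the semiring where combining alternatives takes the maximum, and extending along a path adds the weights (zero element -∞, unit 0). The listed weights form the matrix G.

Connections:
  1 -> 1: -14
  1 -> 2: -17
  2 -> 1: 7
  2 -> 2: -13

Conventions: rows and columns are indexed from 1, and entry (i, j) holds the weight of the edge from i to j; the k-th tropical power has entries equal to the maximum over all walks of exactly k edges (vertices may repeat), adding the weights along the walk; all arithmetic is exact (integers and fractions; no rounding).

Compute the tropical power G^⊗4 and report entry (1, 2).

G^⊗2:
  [-10, -30]
  [-6, -10]
G^⊗3:
  [-23, -27]
  [-3, -23]
G^⊗4:
  [-20, -40]
  [-16, -20]
Key observation: the optimum is the walk 1->2->1->2->2, with weight (-17) + 7 + (-17) + (-13) = -40.
Optimal value attained by: walk 1->2->1->2->2.
Answer: (G^⊗4)[1][2] = -40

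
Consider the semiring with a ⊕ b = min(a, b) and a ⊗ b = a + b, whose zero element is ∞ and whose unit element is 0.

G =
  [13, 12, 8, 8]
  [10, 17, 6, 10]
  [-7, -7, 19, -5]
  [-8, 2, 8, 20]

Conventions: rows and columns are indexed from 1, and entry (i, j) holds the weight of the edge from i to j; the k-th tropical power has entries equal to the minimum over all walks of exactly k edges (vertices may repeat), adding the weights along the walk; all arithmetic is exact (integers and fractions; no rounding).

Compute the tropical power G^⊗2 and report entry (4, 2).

G^⊗2:
  [0, 1, 16, 3]
  [-1, -1, 18, 1]
  [-13, -3, -1, 1]
  [1, 1, 0, 0]
Key observation: the optimum is the walk 4->3->2, with weight 8 + (-7) = 1.
Optimal value attained by: walk 4->3->2.
Answer: (G^⊗2)[4][2] = 1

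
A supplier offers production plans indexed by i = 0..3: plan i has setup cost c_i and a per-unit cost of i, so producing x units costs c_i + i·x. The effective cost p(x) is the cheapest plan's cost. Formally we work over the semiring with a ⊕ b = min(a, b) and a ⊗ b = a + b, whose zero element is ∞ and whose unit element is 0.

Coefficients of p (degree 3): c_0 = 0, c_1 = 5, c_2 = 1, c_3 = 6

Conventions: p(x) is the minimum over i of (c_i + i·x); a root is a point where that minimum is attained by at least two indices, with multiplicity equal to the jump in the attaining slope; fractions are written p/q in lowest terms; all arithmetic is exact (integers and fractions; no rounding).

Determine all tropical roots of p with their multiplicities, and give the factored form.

hull edge (i=0, c=0) to (i=2, c=1): slope 1/2, span 2
hull edge (i=2, c=1) to (i=3, c=6): slope 5, span 1
Factored form: p(x) = 6 ⊗ (x ⊕ (-5)) ⊗ (x ⊕ (-1/2)) ⊗ (x ⊕ (-1/2))
Answer: roots = -5 (mult 1), -1/2 (mult 2)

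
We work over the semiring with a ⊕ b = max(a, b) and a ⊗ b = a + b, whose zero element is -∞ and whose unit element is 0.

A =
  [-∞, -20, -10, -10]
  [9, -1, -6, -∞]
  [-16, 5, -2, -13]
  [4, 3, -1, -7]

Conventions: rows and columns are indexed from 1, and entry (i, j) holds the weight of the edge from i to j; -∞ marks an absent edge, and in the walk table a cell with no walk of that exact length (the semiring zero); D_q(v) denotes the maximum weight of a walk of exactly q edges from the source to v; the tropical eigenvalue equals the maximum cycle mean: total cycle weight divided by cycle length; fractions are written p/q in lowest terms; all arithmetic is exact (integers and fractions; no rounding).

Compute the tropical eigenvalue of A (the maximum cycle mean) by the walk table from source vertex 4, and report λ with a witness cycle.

q=0: [-∞, -∞, -∞, 0]
q=1: [4, 3, -1, -7]
q=2: [12, 4, -3, -6]
q=3: [13, 3, 2, 2]
q=4: [12, 7, 3, 3]
Optimal cycle mean attained by: cycle 1->3->2->1, total (-10) + 5 + 9, length 3.
Answer: λ = 4/3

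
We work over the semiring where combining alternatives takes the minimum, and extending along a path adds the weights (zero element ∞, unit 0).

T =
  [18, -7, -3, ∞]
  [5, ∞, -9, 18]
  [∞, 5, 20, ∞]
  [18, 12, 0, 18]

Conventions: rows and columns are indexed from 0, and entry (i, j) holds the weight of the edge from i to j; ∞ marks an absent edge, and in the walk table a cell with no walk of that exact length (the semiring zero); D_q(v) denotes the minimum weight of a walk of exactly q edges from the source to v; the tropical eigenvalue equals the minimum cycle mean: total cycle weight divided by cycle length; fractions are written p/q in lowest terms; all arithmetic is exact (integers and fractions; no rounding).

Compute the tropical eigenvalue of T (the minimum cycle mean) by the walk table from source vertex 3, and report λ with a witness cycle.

q=0: [∞, ∞, ∞, 0]
q=1: [18, 12, 0, 18]
q=2: [17, 5, 3, 30]
q=3: [10, 8, -4, 23]
q=4: [13, 1, -1, 26]
Optimal cycle mean attained by: cycle 1->2->1, total (-9) + 5, length 2.
Answer: λ = -2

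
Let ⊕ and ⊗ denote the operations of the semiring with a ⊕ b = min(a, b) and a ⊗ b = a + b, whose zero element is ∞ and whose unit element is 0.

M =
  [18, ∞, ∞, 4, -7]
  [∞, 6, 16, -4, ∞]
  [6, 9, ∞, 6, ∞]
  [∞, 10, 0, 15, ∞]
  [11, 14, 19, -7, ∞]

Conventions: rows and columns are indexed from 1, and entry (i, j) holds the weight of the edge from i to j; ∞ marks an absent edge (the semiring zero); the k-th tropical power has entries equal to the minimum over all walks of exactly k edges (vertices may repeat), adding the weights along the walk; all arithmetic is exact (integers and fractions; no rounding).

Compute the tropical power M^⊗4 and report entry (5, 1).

M^⊗2:
  [4, 7, 4, -14, 11]
  [22, 6, -4, 2, ∞]
  [24, 15, 6, 5, -1]
  [6, 9, 15, 6, ∞]
  [25, 3, -7, 8, 4]
M^⊗3:
  [10, -4, -14, 1, -3]
  [2, 5, 2, 2, 15]
  [10, 13, 5, -8, 17]
  [21, 15, 6, 5, -1]
  [-1, 2, 8, -3, 18]
M^⊗4:
  [-8, -5, 1, -10, 3]
  [8, 11, 2, 1, -5]
  [11, 2, -8, 7, 3]
  [10, 13, 5, -8, 14]
  [14, 7, -3, -2, -8]
Key observation: the optimum is the walk 5->4->4->3->1, with weight (-7) + 15 + 0 + 6 = 14.
Optimal value attained by: walk 5->4->4->3->1.
Answer: (M^⊗4)[5][1] = 14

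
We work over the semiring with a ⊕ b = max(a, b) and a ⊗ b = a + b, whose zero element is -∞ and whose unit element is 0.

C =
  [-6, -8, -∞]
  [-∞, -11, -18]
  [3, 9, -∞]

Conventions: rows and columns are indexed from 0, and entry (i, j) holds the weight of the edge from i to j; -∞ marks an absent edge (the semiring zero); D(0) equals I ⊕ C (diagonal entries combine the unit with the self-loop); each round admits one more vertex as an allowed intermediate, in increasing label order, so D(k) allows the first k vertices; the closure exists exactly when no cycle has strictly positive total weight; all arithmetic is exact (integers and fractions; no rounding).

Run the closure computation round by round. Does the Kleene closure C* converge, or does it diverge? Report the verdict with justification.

D(0):
  [0, -8, -∞]
  [-∞, 0, -18]
  [3, 9, 0]
D(1):
  [0, -8, -∞]
  [-∞, 0, -18]
  [3, 9, 0]
D(2):
  [0, -8, -26]
  [-∞, 0, -18]
  [3, 9, 0]
D(3):
  [0, -8, -26]
  [-15, 0, -18]
  [3, 9, 0]
Key observation: every diagonal entry stays at the unit through all rounds, so no improving cycle exists.
Answer: CONVERGES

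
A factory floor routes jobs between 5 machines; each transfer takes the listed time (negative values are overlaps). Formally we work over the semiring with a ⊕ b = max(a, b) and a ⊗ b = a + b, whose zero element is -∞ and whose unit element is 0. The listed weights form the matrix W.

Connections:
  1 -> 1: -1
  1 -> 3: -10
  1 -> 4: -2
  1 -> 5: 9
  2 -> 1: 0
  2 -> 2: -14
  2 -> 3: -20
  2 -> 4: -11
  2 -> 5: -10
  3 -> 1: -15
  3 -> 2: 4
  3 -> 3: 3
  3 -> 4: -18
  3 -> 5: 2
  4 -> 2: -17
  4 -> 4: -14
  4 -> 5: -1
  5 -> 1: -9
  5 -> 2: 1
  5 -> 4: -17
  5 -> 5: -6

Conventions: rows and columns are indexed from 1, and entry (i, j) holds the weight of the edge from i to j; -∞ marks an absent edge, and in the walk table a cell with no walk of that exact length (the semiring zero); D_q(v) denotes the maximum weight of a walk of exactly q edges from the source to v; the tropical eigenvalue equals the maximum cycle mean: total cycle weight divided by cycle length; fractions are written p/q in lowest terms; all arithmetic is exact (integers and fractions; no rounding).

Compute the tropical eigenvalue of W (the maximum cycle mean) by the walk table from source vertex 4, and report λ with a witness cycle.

q=0: [-∞, -∞, -∞, 0, -∞]
q=1: [-∞, -17, -∞, -14, -1]
q=2: [-10, 0, -37, -18, -7]
q=3: [0, -6, -20, -11, -1]
q=4: [-1, 0, -10, -2, 9]
q=5: [0, 10, -7, -3, 8]
Optimal cycle mean attained by: cycle 1->5->2->1, total 9 + 1 + 0, length 3.
Answer: λ = 10/3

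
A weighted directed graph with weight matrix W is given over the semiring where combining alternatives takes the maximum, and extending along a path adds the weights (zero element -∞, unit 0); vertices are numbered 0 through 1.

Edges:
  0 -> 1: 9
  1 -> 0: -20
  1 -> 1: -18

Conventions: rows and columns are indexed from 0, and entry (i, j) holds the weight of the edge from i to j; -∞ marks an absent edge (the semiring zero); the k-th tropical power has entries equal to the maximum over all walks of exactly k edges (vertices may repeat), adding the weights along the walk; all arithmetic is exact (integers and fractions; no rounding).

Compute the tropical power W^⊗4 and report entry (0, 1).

W^⊗2:
  [-11, -9]
  [-38, -11]
W^⊗3:
  [-29, -2]
  [-31, -29]
W^⊗4:
  [-22, -20]
  [-49, -22]
Key observation: the optimum is the walk 0->1->0->1->1, with weight 9 + (-20) + 9 + (-18) = -20.
Optimal value attained by: walk 0->1->0->1->1.
Answer: (W^⊗4)[0][1] = -20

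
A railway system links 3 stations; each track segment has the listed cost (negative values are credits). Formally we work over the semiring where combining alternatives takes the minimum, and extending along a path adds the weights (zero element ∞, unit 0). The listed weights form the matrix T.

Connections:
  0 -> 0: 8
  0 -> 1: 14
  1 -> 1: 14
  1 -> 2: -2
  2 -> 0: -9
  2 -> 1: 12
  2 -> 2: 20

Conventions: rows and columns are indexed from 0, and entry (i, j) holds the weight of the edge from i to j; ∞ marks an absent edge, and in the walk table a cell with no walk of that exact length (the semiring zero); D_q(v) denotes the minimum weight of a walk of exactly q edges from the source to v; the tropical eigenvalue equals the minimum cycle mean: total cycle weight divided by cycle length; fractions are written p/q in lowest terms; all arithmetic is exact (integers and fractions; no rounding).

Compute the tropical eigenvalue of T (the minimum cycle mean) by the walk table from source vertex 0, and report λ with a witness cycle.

q=0: [0, ∞, ∞]
q=1: [8, 14, ∞]
q=2: [16, 22, 12]
q=3: [3, 24, 20]
Optimal cycle mean attained by: cycle 0->1->2->0, total 14 + (-2) + (-9), length 3.
Answer: λ = 1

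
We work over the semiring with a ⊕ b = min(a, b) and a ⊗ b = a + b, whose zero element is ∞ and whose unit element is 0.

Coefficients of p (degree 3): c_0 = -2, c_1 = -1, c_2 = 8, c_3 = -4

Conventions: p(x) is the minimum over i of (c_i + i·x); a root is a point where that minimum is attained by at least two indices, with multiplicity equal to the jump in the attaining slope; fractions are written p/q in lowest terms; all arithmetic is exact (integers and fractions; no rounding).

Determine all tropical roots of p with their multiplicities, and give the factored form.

hull edge (i=0, c=-2) to (i=3, c=-4): slope -2/3, span 3
Factored form: p(x) = -4 ⊗ (x ⊕ 2/3) ⊗ (x ⊕ 2/3) ⊗ (x ⊕ 2/3)
Answer: roots = 2/3 (mult 3)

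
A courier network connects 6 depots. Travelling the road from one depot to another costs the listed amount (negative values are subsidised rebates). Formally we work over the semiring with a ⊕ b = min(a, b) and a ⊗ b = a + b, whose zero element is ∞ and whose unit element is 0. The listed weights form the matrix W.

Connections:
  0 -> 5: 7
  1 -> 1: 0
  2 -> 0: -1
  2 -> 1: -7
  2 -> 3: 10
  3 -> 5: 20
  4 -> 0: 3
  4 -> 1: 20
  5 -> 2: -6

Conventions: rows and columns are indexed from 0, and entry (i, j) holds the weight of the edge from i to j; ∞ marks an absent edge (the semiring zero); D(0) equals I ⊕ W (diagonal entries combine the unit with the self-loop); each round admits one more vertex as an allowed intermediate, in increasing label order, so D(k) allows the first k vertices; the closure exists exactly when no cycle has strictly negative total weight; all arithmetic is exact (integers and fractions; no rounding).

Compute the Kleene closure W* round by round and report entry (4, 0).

D(0):
  [0, ∞, ∞, ∞, ∞, 7]
  [∞, 0, ∞, ∞, ∞, ∞]
  [-1, -7, 0, 10, ∞, ∞]
  [∞, ∞, ∞, 0, ∞, 20]
  [3, 20, ∞, ∞, 0, ∞]
  [∞, ∞, -6, ∞, ∞, 0]
D(1):
  [0, ∞, ∞, ∞, ∞, 7]
  [∞, 0, ∞, ∞, ∞, ∞]
  [-1, -7, 0, 10, ∞, 6]
  [∞, ∞, ∞, 0, ∞, 20]
  [3, 20, ∞, ∞, 0, 10]
  [∞, ∞, -6, ∞, ∞, 0]
D(2):
  [0, ∞, ∞, ∞, ∞, 7]
  [∞, 0, ∞, ∞, ∞, ∞]
  [-1, -7, 0, 10, ∞, 6]
  [∞, ∞, ∞, 0, ∞, 20]
  [3, 20, ∞, ∞, 0, 10]
  [∞, ∞, -6, ∞, ∞, 0]
D(3):
  [0, ∞, ∞, ∞, ∞, 7]
  [∞, 0, ∞, ∞, ∞, ∞]
  [-1, -7, 0, 10, ∞, 6]
  [∞, ∞, ∞, 0, ∞, 20]
  [3, 20, ∞, ∞, 0, 10]
  [-7, -13, -6, 4, ∞, 0]
D(4):
  [0, ∞, ∞, ∞, ∞, 7]
  [∞, 0, ∞, ∞, ∞, ∞]
  [-1, -7, 0, 10, ∞, 6]
  [∞, ∞, ∞, 0, ∞, 20]
  [3, 20, ∞, ∞, 0, 10]
  [-7, -13, -6, 4, ∞, 0]
D(5):
  [0, ∞, ∞, ∞, ∞, 7]
  [∞, 0, ∞, ∞, ∞, ∞]
  [-1, -7, 0, 10, ∞, 6]
  [∞, ∞, ∞, 0, ∞, 20]
  [3, 20, ∞, ∞, 0, 10]
  [-7, -13, -6, 4, ∞, 0]
D(6):
  [0, -6, 1, 11, ∞, 7]
  [∞, 0, ∞, ∞, ∞, ∞]
  [-1, -7, 0, 10, ∞, 6]
  [13, 7, 14, 0, ∞, 20]
  [3, -3, 4, 14, 0, 10]
  [-7, -13, -6, 4, ∞, 0]
Answer: W*[4][0] = 3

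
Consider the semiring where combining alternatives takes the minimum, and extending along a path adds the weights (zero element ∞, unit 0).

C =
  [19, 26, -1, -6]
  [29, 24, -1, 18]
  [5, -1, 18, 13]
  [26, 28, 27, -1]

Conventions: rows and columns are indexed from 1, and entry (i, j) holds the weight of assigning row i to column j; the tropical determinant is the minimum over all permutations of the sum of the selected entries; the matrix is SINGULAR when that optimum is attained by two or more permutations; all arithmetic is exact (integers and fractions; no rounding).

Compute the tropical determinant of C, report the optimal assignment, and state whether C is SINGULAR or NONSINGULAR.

σ = (1, 2, 3, 4): 19 + 24 + 18 + (-1) = 60
σ = (1, 2, 4, 3): 19 + 24 + 13 + 27 = 83
σ = (1, 3, 2, 4): 19 + (-1) + (-1) + (-1) = 16
σ = (1, 3, 4, 2): 19 + (-1) + 13 + 28 = 59
σ = (1, 4, 2, 3): 19 + 18 + (-1) + 27 = 63
σ = (1, 4, 3, 2): 19 + 18 + 18 + 28 = 83
σ = (2, 1, 3, 4): 26 + 29 + 18 + (-1) = 72
σ = (2, 1, 4, 3): 26 + 29 + 13 + 27 = 95
σ = (2, 3, 1, 4): 26 + (-1) + 5 + (-1) = 29
σ = (2, 3, 4, 1): 26 + (-1) + 13 + 26 = 64
σ = (2, 4, 1, 3): 26 + 18 + 5 + 27 = 76
σ = (2, 4, 3, 1): 26 + 18 + 18 + 26 = 88
σ = (3, 1, 2, 4): (-1) + 29 + (-1) + (-1) = 26
σ = (3, 1, 4, 2): (-1) + 29 + 13 + 28 = 69
σ = (3, 2, 1, 4): (-1) + 24 + 5 + (-1) = 27
σ = (3, 2, 4, 1): (-1) + 24 + 13 + 26 = 62
σ = (3, 4, 1, 2): (-1) + 18 + 5 + 28 = 50
σ = (3, 4, 2, 1): (-1) + 18 + (-1) + 26 = 42
σ = (4, 1, 2, 3): (-6) + 29 + (-1) + 27 = 49
σ = (4, 1, 3, 2): (-6) + 29 + 18 + 28 = 69
σ = (4, 2, 1, 3): (-6) + 24 + 5 + 27 = 50
σ = (4, 2, 3, 1): (-6) + 24 + 18 + 26 = 62
σ = (4, 3, 1, 2): (-6) + (-1) + 5 + 28 = 26
σ = (4, 3, 2, 1): (-6) + (-1) + (-1) + 26 = 18
Optimal value attained by: σ = (1, 3, 2, 4).
Answer: det⊕(C) = 16; verdict: NONSINGULAR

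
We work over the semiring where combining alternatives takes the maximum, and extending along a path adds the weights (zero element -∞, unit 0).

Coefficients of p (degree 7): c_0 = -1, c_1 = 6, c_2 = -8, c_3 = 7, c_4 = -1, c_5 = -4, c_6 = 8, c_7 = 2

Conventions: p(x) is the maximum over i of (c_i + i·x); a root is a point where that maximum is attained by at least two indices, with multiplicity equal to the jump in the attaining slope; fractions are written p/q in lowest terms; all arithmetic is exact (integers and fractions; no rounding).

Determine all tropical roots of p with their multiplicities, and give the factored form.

hull edge (i=0, c=-1) to (i=1, c=6): slope 7, span 1
hull edge (i=1, c=6) to (i=3, c=7): slope 1/2, span 2
hull edge (i=3, c=7) to (i=6, c=8): slope 1/3, span 3
hull edge (i=6, c=8) to (i=7, c=2): slope -6, span 1
Factored form: p(x) = 2 ⊗ (x ⊕ (-7)) ⊗ (x ⊕ (-1/2)) ⊗ (x ⊕ (-1/2)) ⊗ (x ⊕ (-1/3)) ⊗ (x ⊕ (-1/3)) ⊗ (x ⊕ (-1/3)) ⊗ (x ⊕ 6)
Answer: roots = -7 (mult 1), -1/2 (mult 2), -1/3 (mult 3), 6 (mult 1)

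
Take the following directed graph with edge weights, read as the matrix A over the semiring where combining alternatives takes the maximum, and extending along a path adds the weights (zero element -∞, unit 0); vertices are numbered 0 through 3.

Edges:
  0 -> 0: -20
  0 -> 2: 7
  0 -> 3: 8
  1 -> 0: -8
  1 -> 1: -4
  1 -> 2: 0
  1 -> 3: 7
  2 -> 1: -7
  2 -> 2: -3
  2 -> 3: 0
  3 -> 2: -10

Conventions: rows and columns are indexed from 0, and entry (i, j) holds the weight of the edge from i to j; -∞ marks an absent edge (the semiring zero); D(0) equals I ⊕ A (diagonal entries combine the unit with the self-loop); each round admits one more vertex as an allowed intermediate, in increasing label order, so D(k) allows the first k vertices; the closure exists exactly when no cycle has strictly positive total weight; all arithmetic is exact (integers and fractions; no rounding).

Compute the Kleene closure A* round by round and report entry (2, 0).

D(0):
  [0, -∞, 7, 8]
  [-8, 0, 0, 7]
  [-∞, -7, 0, 0]
  [-∞, -∞, -10, 0]
D(1):
  [0, -∞, 7, 8]
  [-8, 0, 0, 7]
  [-∞, -7, 0, 0]
  [-∞, -∞, -10, 0]
D(2):
  [0, -∞, 7, 8]
  [-8, 0, 0, 7]
  [-15, -7, 0, 0]
  [-∞, -∞, -10, 0]
D(3):
  [0, 0, 7, 8]
  [-8, 0, 0, 7]
  [-15, -7, 0, 0]
  [-25, -17, -10, 0]
D(4):
  [0, 0, 7, 8]
  [-8, 0, 0, 7]
  [-15, -7, 0, 0]
  [-25, -17, -10, 0]
Answer: A*[2][0] = -15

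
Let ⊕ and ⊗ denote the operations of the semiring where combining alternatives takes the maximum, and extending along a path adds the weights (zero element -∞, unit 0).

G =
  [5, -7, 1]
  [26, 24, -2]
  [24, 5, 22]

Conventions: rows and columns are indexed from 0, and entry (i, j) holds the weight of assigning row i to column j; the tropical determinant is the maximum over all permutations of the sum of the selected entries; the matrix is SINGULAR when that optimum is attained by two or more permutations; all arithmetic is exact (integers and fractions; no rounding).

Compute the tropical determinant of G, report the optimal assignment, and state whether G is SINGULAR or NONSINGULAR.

σ = (0, 1, 2): 5 + 24 + 22 = 51
σ = (0, 2, 1): 5 + (-2) + 5 = 8
σ = (1, 0, 2): (-7) + 26 + 22 = 41
σ = (1, 2, 0): (-7) + (-2) + 24 = 15
σ = (2, 0, 1): 1 + 26 + 5 = 32
σ = (2, 1, 0): 1 + 24 + 24 = 49
Optimal value attained by: σ = (0, 1, 2).
Answer: det⊕(G) = 51; verdict: NONSINGULAR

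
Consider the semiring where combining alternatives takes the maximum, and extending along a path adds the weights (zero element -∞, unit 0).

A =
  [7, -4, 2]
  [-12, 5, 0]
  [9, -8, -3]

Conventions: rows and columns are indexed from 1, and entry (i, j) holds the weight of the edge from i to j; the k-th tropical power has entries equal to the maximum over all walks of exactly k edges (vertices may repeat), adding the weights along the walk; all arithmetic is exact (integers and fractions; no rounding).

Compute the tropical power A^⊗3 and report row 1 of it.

A^⊗2:
  [14, 3, 9]
  [9, 10, 5]
  [16, 5, 11]
A^⊗3:
  [21, 10, 16]
  [16, 15, 11]
  [23, 12, 18]
Answer: row 1 of A^⊗3 = [21, 10, 16]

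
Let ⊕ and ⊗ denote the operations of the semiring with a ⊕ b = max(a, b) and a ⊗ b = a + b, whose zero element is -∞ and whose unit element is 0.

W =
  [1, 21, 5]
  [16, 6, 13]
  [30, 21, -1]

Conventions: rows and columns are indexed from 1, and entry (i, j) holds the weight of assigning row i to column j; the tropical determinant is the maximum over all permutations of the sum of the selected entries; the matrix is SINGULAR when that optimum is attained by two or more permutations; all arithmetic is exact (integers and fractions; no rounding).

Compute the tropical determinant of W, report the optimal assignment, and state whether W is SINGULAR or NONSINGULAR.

σ = (1, 2, 3): 1 + 6 + (-1) = 6
σ = (1, 3, 2): 1 + 13 + 21 = 35
σ = (2, 1, 3): 21 + 16 + (-1) = 36
σ = (2, 3, 1): 21 + 13 + 30 = 64
σ = (3, 1, 2): 5 + 16 + 21 = 42
σ = (3, 2, 1): 5 + 6 + 30 = 41
Optimal value attained by: σ = (2, 3, 1).
Answer: det⊕(W) = 64; verdict: NONSINGULAR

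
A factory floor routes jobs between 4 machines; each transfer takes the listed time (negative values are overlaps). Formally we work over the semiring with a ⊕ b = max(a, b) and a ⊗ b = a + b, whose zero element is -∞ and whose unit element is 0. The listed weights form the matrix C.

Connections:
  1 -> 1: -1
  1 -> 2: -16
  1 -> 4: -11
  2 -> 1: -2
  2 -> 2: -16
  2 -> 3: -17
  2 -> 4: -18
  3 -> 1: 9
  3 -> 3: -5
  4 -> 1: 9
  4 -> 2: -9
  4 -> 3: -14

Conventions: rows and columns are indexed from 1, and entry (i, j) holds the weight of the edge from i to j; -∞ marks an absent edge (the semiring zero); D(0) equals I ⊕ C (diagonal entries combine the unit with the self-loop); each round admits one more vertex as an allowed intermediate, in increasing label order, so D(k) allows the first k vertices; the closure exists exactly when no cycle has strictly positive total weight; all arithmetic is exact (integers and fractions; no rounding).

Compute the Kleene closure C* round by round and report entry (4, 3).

D(0):
  [0, -16, -∞, -11]
  [-2, 0, -17, -18]
  [9, -∞, 0, -∞]
  [9, -9, -14, 0]
D(1):
  [0, -16, -∞, -11]
  [-2, 0, -17, -13]
  [9, -7, 0, -2]
  [9, -7, -14, 0]
D(2):
  [0, -16, -33, -11]
  [-2, 0, -17, -13]
  [9, -7, 0, -2]
  [9, -7, -14, 0]
D(3):
  [0, -16, -33, -11]
  [-2, 0, -17, -13]
  [9, -7, 0, -2]
  [9, -7, -14, 0]
D(4):
  [0, -16, -25, -11]
  [-2, 0, -17, -13]
  [9, -7, 0, -2]
  [9, -7, -14, 0]
Answer: C*[4][3] = -14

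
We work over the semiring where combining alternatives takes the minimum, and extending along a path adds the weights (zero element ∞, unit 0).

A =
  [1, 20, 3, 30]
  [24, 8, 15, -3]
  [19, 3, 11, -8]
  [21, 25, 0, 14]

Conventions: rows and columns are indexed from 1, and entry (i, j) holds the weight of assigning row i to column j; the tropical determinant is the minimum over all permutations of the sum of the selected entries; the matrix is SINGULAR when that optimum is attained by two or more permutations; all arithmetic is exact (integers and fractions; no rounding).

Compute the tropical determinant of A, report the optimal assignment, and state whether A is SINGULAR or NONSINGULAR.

σ = (1, 2, 3, 4): 1 + 8 + 11 + 14 = 34
σ = (1, 2, 4, 3): 1 + 8 + (-8) + 0 = 1
σ = (1, 3, 2, 4): 1 + 15 + 3 + 14 = 33
σ = (1, 3, 4, 2): 1 + 15 + (-8) + 25 = 33
σ = (1, 4, 2, 3): 1 + (-3) + 3 + 0 = 1
σ = (1, 4, 3, 2): 1 + (-3) + 11 + 25 = 34
σ = (2, 1, 3, 4): 20 + 24 + 11 + 14 = 69
σ = (2, 1, 4, 3): 20 + 24 + (-8) + 0 = 36
σ = (2, 3, 1, 4): 20 + 15 + 19 + 14 = 68
σ = (2, 3, 4, 1): 20 + 15 + (-8) + 21 = 48
σ = (2, 4, 1, 3): 20 + (-3) + 19 + 0 = 36
σ = (2, 4, 3, 1): 20 + (-3) + 11 + 21 = 49
σ = (3, 1, 2, 4): 3 + 24 + 3 + 14 = 44
σ = (3, 1, 4, 2): 3 + 24 + (-8) + 25 = 44
σ = (3, 2, 1, 4): 3 + 8 + 19 + 14 = 44
σ = (3, 2, 4, 1): 3 + 8 + (-8) + 21 = 24
σ = (3, 4, 1, 2): 3 + (-3) + 19 + 25 = 44
σ = (3, 4, 2, 1): 3 + (-3) + 3 + 21 = 24
σ = (4, 1, 2, 3): 30 + 24 + 3 + 0 = 57
σ = (4, 1, 3, 2): 30 + 24 + 11 + 25 = 90
σ = (4, 2, 1, 3): 30 + 8 + 19 + 0 = 57
σ = (4, 2, 3, 1): 30 + 8 + 11 + 21 = 70
σ = (4, 3, 1, 2): 30 + 15 + 19 + 25 = 89
σ = (4, 3, 2, 1): 30 + 15 + 3 + 21 = 69
Optimal value attained by: σ = (1, 2, 4, 3).
Answer: det⊕(A) = 1; verdict: SINGULAR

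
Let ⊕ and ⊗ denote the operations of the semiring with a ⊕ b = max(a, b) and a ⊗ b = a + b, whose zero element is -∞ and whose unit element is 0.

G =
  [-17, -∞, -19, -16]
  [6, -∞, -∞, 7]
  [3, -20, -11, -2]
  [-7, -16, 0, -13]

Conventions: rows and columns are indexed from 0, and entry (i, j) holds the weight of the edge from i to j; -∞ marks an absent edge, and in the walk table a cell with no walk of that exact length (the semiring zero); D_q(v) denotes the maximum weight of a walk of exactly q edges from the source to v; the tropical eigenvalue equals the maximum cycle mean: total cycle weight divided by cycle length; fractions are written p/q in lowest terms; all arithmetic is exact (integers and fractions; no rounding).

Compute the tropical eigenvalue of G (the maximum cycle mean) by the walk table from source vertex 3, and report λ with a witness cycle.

q=0: [-∞, -∞, -∞, 0]
q=1: [-7, -16, 0, -13]
q=2: [3, -20, -11, -2]
q=3: [-8, -18, -2, -13]
q=4: [1, -22, -13, -4]
Optimal cycle mean attained by: cycle 2->3->2, total (-2) + 0, length 2.
Answer: λ = -1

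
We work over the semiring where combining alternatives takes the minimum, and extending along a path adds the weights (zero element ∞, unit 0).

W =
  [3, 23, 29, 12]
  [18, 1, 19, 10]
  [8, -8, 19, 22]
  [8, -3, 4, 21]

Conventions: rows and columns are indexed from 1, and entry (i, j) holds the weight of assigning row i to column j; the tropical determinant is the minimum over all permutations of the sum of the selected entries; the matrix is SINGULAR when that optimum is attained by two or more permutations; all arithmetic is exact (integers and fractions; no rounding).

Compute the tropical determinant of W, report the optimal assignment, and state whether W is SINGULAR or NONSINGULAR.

σ = (1, 2, 3, 4): 3 + 1 + 19 + 21 = 44
σ = (1, 2, 4, 3): 3 + 1 + 22 + 4 = 30
σ = (1, 3, 2, 4): 3 + 19 + (-8) + 21 = 35
σ = (1, 3, 4, 2): 3 + 19 + 22 + (-3) = 41
σ = (1, 4, 2, 3): 3 + 10 + (-8) + 4 = 9
σ = (1, 4, 3, 2): 3 + 10 + 19 + (-3) = 29
σ = (2, 1, 3, 4): 23 + 18 + 19 + 21 = 81
σ = (2, 1, 4, 3): 23 + 18 + 22 + 4 = 67
σ = (2, 3, 1, 4): 23 + 19 + 8 + 21 = 71
σ = (2, 3, 4, 1): 23 + 19 + 22 + 8 = 72
σ = (2, 4, 1, 3): 23 + 10 + 8 + 4 = 45
σ = (2, 4, 3, 1): 23 + 10 + 19 + 8 = 60
σ = (3, 1, 2, 4): 29 + 18 + (-8) + 21 = 60
σ = (3, 1, 4, 2): 29 + 18 + 22 + (-3) = 66
σ = (3, 2, 1, 4): 29 + 1 + 8 + 21 = 59
σ = (3, 2, 4, 1): 29 + 1 + 22 + 8 = 60
σ = (3, 4, 1, 2): 29 + 10 + 8 + (-3) = 44
σ = (3, 4, 2, 1): 29 + 10 + (-8) + 8 = 39
σ = (4, 1, 2, 3): 12 + 18 + (-8) + 4 = 26
σ = (4, 1, 3, 2): 12 + 18 + 19 + (-3) = 46
σ = (4, 2, 1, 3): 12 + 1 + 8 + 4 = 25
σ = (4, 2, 3, 1): 12 + 1 + 19 + 8 = 40
σ = (4, 3, 1, 2): 12 + 19 + 8 + (-3) = 36
σ = (4, 3, 2, 1): 12 + 19 + (-8) + 8 = 31
Optimal value attained by: σ = (1, 4, 2, 3).
Answer: det⊕(W) = 9; verdict: NONSINGULAR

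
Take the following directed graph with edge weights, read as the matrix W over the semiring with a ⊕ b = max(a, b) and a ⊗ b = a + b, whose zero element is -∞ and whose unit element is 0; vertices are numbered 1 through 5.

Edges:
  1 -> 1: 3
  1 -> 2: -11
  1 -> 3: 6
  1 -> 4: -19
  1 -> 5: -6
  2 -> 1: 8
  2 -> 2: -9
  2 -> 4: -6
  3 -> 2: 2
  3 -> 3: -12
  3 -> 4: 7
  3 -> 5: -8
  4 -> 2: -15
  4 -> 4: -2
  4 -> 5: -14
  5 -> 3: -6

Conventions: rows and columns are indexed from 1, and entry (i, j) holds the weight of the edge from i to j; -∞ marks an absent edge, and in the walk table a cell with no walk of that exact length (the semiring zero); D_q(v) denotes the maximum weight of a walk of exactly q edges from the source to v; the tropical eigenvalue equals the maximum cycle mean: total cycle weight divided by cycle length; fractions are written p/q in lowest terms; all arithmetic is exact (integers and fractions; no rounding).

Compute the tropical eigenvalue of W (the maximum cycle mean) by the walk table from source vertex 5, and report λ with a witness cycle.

q=0: [-∞, -∞, -∞, -∞, 0]
q=1: [-∞, -∞, -6, -∞, -∞]
q=2: [-∞, -4, -18, 1, -14]
q=3: [4, -13, -20, -1, -13]
q=4: [7, -7, 10, -3, -2]
q=5: [10, 12, 13, 17, 2]
Optimal cycle mean attained by: cycle 1->3->2->1, total 6 + 2 + 8, length 3.
Answer: λ = 16/3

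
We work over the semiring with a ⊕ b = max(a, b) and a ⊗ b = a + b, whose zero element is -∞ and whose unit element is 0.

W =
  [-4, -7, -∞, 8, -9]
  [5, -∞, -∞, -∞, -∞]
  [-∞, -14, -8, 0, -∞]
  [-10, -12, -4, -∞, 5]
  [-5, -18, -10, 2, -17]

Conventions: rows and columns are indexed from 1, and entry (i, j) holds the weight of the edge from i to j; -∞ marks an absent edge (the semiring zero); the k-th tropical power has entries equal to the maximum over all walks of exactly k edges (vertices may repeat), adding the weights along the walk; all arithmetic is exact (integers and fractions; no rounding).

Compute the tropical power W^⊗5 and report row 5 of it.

W^⊗2:
  [-2, -4, 4, 4, 13]
  [1, -2, -∞, 13, -4]
  [-9, -12, -4, -8, 5]
  [0, -13, -5, 7, -12]
  [-8, -10, -2, 3, 7]
W^⊗3:
  [8, -5, 3, 15, 9]
  [3, 1, 9, 9, 18]
  [0, -13, -5, 7, -3]
  [-3, -5, 3, 8, 12]
  [2, -9, -1, 9, 8]
W^⊗4:
  [5, 3, 11, 16, 20]
  [13, 0, 8, 20, 14]
  [-3, -5, 3, 8, 12]
  [7, -4, 4, 14, 13]
  [3, -3, 5, 10, 14]
W^⊗5:
  [15, 4, 12, 22, 21]
  [10, 8, 16, 21, 25]
  [7, -4, 4, 14, 13]
  [8, 2, 10, 15, 19]
  [9, -2, 6, 16, 15]
Answer: row 5 of W^⊗5 = [9, -2, 6, 16, 15]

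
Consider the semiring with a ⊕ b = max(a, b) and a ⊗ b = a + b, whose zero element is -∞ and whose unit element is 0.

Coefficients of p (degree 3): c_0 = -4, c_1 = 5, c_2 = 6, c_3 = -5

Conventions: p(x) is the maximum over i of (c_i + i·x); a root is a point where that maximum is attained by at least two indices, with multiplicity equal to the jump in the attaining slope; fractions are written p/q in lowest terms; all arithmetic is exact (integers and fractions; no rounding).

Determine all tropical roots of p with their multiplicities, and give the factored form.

hull edge (i=0, c=-4) to (i=1, c=5): slope 9, span 1
hull edge (i=1, c=5) to (i=2, c=6): slope 1, span 1
hull edge (i=2, c=6) to (i=3, c=-5): slope -11, span 1
Factored form: p(x) = -5 ⊗ (x ⊕ (-9)) ⊗ (x ⊕ (-1)) ⊗ (x ⊕ 11)
Answer: roots = -9 (mult 1), -1 (mult 1), 11 (mult 1)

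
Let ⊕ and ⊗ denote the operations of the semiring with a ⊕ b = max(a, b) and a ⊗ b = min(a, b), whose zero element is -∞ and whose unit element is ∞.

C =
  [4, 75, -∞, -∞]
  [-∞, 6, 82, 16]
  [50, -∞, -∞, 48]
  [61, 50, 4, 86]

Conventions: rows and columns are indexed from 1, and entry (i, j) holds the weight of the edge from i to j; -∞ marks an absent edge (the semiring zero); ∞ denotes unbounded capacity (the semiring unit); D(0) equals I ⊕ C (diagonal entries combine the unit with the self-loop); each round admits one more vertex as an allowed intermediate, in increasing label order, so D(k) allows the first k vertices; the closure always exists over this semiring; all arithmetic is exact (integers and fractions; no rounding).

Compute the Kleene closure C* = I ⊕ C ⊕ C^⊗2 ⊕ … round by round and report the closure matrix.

D(0):
  [∞, 75, -∞, -∞]
  [-∞, ∞, 82, 16]
  [50, -∞, ∞, 48]
  [61, 50, 4, ∞]
D(1):
  [∞, 75, -∞, -∞]
  [-∞, ∞, 82, 16]
  [50, 50, ∞, 48]
  [61, 61, 4, ∞]
D(2):
  [∞, 75, 75, 16]
  [-∞, ∞, 82, 16]
  [50, 50, ∞, 48]
  [61, 61, 61, ∞]
D(3):
  [∞, 75, 75, 48]
  [50, ∞, 82, 48]
  [50, 50, ∞, 48]
  [61, 61, 61, ∞]
D(4):
  [∞, 75, 75, 48]
  [50, ∞, 82, 48]
  [50, 50, ∞, 48]
  [61, 61, 61, ∞]
Answer: C* = [[∞, 75, 75, 48], [50, ∞, 82, 48], [50, 50, ∞, 48], [61, 61, 61, ∞]]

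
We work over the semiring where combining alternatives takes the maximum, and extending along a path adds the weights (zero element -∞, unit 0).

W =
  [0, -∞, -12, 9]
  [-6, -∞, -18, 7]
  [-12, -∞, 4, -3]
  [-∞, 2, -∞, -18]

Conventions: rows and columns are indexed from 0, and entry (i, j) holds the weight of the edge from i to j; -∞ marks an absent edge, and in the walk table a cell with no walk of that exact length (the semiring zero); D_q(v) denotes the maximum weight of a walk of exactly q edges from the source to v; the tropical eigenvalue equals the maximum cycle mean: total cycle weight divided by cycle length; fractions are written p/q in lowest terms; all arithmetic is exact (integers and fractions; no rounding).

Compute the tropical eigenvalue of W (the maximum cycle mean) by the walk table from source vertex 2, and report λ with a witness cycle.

q=0: [-∞, -∞, 0, -∞]
q=1: [-12, -∞, 4, -3]
q=2: [-8, -1, 8, 1]
q=3: [-4, 3, 12, 6]
q=4: [0, 8, 16, 10]
Optimal cycle mean attained by: cycle 1->3->1, total 7 + 2, length 2.
Answer: λ = 9/2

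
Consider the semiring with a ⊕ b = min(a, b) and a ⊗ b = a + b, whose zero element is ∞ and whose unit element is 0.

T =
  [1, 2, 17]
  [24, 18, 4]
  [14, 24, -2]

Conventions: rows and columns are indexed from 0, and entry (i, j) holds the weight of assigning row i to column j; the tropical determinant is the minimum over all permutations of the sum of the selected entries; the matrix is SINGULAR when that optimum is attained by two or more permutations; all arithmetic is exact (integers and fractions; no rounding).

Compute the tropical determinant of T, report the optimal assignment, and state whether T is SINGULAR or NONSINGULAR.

σ = (0, 1, 2): 1 + 18 + (-2) = 17
σ = (0, 2, 1): 1 + 4 + 24 = 29
σ = (1, 0, 2): 2 + 24 + (-2) = 24
σ = (1, 2, 0): 2 + 4 + 14 = 20
σ = (2, 0, 1): 17 + 24 + 24 = 65
σ = (2, 1, 0): 17 + 18 + 14 = 49
Optimal value attained by: σ = (0, 1, 2).
Answer: det⊕(T) = 17; verdict: NONSINGULAR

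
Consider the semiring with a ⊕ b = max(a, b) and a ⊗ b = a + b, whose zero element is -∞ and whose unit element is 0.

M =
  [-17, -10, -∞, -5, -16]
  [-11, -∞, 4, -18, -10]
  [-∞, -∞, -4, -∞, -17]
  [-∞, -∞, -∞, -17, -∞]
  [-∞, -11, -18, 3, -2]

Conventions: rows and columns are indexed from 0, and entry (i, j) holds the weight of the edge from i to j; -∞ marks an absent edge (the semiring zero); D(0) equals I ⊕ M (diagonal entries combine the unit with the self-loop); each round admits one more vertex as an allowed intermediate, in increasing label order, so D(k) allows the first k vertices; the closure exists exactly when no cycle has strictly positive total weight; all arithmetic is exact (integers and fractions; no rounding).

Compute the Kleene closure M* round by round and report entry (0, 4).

D(0):
  [0, -10, -∞, -5, -16]
  [-11, 0, 4, -18, -10]
  [-∞, -∞, 0, -∞, -17]
  [-∞, -∞, -∞, 0, -∞]
  [-∞, -11, -18, 3, 0]
D(1):
  [0, -10, -∞, -5, -16]
  [-11, 0, 4, -16, -10]
  [-∞, -∞, 0, -∞, -17]
  [-∞, -∞, -∞, 0, -∞]
  [-∞, -11, -18, 3, 0]
D(2):
  [0, -10, -6, -5, -16]
  [-11, 0, 4, -16, -10]
  [-∞, -∞, 0, -∞, -17]
  [-∞, -∞, -∞, 0, -∞]
  [-22, -11, -7, 3, 0]
D(3):
  [0, -10, -6, -5, -16]
  [-11, 0, 4, -16, -10]
  [-∞, -∞, 0, -∞, -17]
  [-∞, -∞, -∞, 0, -∞]
  [-22, -11, -7, 3, 0]
D(4):
  [0, -10, -6, -5, -16]
  [-11, 0, 4, -16, -10]
  [-∞, -∞, 0, -∞, -17]
  [-∞, -∞, -∞, 0, -∞]
  [-22, -11, -7, 3, 0]
D(5):
  [0, -10, -6, -5, -16]
  [-11, 0, 4, -7, -10]
  [-39, -28, 0, -14, -17]
  [-∞, -∞, -∞, 0, -∞]
  [-22, -11, -7, 3, 0]
Answer: M*[0][4] = -16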